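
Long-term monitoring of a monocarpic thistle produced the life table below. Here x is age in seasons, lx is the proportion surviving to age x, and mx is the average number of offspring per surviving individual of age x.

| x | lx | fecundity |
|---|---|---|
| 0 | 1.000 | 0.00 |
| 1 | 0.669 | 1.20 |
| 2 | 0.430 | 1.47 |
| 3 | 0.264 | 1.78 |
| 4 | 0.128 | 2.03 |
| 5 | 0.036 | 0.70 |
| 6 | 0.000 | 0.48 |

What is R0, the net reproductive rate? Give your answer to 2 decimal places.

lx·mx by age: 0, 0.8028, 0.6321, 0.46992, 0.25984, 0.0252, 0
R0 = Σ lx·mx = 2.18986 → 2.19

2.19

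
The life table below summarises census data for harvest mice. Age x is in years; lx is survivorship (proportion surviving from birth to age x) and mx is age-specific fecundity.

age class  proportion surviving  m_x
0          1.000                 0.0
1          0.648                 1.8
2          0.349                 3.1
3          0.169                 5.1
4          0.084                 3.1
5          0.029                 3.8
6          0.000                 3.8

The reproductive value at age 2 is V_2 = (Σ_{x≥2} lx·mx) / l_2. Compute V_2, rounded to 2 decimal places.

6.63

lx·mx for x ≥ 2: 1.0819, 0.8619, 0.2604, 0.1102, 0 → sum = 2.3144
V_2 = 2.3144 / l_2 = 2.3144 / 0.349 = 6.631519… → 6.63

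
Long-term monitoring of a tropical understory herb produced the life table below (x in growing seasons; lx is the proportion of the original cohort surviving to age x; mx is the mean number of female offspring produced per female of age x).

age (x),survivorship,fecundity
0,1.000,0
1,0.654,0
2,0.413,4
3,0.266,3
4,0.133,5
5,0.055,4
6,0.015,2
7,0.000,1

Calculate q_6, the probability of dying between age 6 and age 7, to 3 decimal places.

q_6 = (l_6 − l_7) / l_6 = (0.015 − 0) / 0.015
     = 0.015 / 0.015 = 1 → 1.000

1.000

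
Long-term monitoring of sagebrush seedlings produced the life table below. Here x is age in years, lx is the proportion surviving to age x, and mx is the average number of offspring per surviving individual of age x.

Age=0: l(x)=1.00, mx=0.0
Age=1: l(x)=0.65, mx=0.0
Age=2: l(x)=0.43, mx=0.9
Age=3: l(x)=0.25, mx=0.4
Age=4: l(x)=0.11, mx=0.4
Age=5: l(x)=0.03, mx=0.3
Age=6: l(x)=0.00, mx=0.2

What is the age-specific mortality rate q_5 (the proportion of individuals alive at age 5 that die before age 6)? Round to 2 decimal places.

1.00

q_5 = (l_5 − l_6) / l_5 = (0.03 − 0) / 0.03
     = 0.03 / 0.03 = 1 → 1.00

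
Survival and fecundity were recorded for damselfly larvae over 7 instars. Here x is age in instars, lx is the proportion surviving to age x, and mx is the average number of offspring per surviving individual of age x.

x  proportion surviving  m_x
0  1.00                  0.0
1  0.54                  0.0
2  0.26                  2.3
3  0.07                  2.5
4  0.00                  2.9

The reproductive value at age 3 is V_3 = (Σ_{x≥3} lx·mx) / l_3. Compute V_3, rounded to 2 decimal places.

2.50

lx·mx for x ≥ 3: 0.175, 0 → sum = 0.175
V_3 = 0.175 / l_3 = 0.175 / 0.07 = 2.5 → 2.50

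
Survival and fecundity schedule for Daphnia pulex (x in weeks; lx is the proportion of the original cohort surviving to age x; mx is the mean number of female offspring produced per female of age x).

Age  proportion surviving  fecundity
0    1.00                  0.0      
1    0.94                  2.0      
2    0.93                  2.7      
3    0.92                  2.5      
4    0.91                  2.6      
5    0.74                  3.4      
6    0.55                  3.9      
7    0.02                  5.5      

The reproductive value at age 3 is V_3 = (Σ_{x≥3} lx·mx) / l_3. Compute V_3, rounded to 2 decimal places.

lx·mx for x ≥ 3: 2.3, 2.366, 2.516, 2.145, 0.11 → sum = 9.437
V_3 = 9.437 / l_3 = 9.437 / 0.92 = 10.257609… → 10.26

10.26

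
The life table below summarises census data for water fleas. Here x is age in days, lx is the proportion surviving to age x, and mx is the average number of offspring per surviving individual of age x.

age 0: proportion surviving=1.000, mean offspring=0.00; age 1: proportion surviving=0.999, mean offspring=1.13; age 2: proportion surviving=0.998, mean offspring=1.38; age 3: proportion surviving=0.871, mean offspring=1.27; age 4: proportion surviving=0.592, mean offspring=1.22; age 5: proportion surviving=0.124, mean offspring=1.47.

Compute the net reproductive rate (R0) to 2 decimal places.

4.52

lx·mx by age: 0, 1.12887, 1.37724, 1.10617, 0.72224, 0.18228
R0 = Σ lx·mx = 4.5168 → 4.52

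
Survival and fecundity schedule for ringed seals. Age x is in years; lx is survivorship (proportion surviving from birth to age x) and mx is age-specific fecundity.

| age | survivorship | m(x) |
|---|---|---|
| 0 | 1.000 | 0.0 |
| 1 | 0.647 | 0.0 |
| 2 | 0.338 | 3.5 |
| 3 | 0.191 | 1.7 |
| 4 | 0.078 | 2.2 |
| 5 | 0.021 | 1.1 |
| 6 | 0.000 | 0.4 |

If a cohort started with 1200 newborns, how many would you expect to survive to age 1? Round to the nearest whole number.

Expected survivors = N0 · l_1 = 1200 × 0.647 = 776.4 → 776

776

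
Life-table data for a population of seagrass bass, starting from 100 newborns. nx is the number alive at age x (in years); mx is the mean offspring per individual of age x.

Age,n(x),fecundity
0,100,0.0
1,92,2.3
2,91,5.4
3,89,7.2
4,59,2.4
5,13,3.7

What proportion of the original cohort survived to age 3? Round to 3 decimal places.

0.890

l_3 = n_3/n_0 = 89/100 = 0.89 → 0.890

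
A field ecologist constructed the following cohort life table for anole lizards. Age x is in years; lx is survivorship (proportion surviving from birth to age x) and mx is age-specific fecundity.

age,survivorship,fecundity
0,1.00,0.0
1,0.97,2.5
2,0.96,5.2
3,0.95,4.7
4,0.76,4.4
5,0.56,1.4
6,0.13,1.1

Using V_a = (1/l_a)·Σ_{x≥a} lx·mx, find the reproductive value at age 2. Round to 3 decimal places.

lx·mx for x ≥ 2: 4.992, 4.465, 3.344, 0.784, 0.143 → sum = 13.728
V_2 = 13.728 / l_2 = 13.728 / 0.96 = 14.3 → 14.300

14.300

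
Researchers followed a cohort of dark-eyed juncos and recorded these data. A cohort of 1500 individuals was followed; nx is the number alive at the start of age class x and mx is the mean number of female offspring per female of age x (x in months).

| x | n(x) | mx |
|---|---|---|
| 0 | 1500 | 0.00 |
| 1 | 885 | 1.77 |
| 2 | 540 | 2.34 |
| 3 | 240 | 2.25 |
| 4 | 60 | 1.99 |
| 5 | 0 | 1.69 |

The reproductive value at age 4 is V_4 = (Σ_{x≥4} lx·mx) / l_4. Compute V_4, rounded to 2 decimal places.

lx = nx/n0 = nx/1500: 1, 0.59, 0.36, 0.16, 0.04, 0
lx·mx for x ≥ 4: 0.0796, 0 → sum = 0.0796
V_4 = 0.0796 / l_4 = 0.0796 / 0.04 = 1.99 → 1.99

1.99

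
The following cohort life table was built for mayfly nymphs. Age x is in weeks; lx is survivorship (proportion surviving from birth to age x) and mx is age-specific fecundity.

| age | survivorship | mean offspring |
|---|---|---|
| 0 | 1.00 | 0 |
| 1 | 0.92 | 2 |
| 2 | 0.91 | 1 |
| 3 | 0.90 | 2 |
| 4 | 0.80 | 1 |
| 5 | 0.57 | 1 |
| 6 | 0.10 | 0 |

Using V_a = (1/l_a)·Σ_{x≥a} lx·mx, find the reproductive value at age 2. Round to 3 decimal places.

4.484

lx·mx for x ≥ 2: 0.91, 1.8, 0.8, 0.57, 0 → sum = 4.08
V_2 = 4.08 / l_2 = 4.08 / 0.91 = 4.483516… → 4.484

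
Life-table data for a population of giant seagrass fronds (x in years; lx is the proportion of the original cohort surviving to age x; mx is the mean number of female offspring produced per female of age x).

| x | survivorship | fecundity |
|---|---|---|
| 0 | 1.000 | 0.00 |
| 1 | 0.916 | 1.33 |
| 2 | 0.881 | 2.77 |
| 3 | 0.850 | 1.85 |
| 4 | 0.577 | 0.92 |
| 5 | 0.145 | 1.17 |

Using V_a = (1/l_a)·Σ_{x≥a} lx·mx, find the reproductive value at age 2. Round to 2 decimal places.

5.35

lx·mx for x ≥ 2: 2.44037, 1.5725, 0.53084, 0.16965 → sum = 4.71336
V_2 = 4.71336 / l_2 = 4.71336 / 0.881 = 5.350011… → 5.35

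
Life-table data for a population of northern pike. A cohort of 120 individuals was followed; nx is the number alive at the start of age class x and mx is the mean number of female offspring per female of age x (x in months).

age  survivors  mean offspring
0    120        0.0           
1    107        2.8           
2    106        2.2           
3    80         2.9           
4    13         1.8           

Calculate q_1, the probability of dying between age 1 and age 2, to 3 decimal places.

lx = nx/n0 = nx/120: 1, 0.89167…, 0.88333…, 0.66667…, 0.10833…
q_1 = (l_1 − l_2) / l_1 = (0.891667… − 0.883333…) / 0.891667…
     = 0.008333… / 0.891667… = 0.009346… → 0.009

0.009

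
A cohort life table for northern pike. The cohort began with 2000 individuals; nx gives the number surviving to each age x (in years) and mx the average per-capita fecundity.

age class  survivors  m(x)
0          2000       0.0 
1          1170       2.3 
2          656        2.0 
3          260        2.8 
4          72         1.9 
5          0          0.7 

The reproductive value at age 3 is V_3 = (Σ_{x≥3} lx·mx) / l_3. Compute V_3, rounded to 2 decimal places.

lx = nx/n0 = nx/2000: 1, 0.585, 0.328, 0.13, 0.036, 0
lx·mx for x ≥ 3: 0.364, 0.0684, 0 → sum = 0.4324
V_3 = 0.4324 / l_3 = 0.4324 / 0.13 = 3.326154… → 3.33

3.33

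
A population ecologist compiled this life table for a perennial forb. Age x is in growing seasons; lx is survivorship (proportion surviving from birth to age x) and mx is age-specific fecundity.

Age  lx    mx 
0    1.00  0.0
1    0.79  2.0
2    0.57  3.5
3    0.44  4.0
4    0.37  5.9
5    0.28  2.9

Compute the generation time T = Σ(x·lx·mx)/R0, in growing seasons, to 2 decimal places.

lx·mx: 0, 1.58, 1.995, 1.76, 2.183, 0.812 → R0 = 8.33
x·lx·mx: 0, 1.58, 3.99, 5.28, 8.732, 4.06 → Σ = 23.642
T = 23.642 / 8.33 = 2.838175… → 2.84

2.84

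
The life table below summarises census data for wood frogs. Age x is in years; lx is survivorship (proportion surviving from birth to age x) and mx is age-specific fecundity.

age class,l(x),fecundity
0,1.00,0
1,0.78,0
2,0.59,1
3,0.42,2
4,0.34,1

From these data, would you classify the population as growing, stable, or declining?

growing

R0 = Σ lx·mx = 0 + 0 + 0.59 + 0.84 + 0.34 = 1.77
R0 > 1, so the population is growing.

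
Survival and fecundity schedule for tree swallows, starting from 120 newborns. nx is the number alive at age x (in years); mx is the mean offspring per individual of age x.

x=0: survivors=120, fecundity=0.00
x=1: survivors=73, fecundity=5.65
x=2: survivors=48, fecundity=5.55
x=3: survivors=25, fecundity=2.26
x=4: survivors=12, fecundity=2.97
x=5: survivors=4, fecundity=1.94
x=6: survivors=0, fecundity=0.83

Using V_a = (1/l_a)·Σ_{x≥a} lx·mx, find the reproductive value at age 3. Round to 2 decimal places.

4.00

lx = nx/n0 = nx/120: 1, 0.60833…, 0.4, 0.20833…, 0.1, 0.03333…, 0
lx·mx for x ≥ 3: 0.470833…, 0.297, 0.064667…, 0 → sum = 0.8325…
V_3 = 0.8325… / l_3 = 0.8325… / 0.208333… = 3.996… → 4.00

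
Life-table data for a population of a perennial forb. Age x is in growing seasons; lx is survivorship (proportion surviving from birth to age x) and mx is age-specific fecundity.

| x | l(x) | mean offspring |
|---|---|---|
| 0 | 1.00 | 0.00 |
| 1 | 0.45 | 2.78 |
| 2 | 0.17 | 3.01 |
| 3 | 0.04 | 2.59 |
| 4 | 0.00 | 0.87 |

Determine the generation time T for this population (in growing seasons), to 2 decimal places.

lx·mx: 0, 1.251, 0.5117, 0.1036, 0 → R0 = 1.8663
x·lx·mx: 0, 1.251, 1.0234, 0.3108, 0 → Σ = 2.5852
T = 2.5852 / 1.8663 = 1.385201… → 1.39

1.39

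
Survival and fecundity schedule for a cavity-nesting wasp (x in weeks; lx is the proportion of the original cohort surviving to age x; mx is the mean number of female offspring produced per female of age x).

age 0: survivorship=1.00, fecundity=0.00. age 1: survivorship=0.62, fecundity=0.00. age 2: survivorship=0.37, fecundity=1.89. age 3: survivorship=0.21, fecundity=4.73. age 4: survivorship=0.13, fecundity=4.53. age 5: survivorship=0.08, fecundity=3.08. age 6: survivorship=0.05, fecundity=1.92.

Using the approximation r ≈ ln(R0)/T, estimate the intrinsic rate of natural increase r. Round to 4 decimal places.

R0 = Σ lx·mx = 0 + 0 + 0.6993 + 0.9933 + 0.5889 + 0.2464 + 0.096 = 2.6239
Σ x·lx·mx = 8.5421; T = 8.5421/2.6239 = 3.2555…
r ≈ ln(R0)/T = ln(2.6239)/3.2555… = 0.296318… → 0.2963

0.2963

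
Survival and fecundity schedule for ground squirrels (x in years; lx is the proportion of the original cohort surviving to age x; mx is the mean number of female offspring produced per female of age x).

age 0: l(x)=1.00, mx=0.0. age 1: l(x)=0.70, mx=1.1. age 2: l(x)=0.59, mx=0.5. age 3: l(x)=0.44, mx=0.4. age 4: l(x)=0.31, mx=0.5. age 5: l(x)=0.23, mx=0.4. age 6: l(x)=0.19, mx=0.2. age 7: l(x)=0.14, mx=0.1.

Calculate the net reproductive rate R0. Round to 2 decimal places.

1.54

lx·mx by age: 0, 0.77, 0.295, 0.176, 0.155, 0.092, 0.038, 0.014
R0 = Σ lx·mx = 1.54 → 1.54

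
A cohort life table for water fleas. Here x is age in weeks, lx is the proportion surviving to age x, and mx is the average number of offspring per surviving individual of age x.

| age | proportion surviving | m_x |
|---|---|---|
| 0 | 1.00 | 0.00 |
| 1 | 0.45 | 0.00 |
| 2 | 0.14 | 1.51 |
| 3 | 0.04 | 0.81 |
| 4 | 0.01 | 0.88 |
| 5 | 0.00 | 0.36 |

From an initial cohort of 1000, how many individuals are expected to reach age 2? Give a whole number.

140

Expected survivors = N0 · l_2 = 1000 × 0.14 = 140 → 140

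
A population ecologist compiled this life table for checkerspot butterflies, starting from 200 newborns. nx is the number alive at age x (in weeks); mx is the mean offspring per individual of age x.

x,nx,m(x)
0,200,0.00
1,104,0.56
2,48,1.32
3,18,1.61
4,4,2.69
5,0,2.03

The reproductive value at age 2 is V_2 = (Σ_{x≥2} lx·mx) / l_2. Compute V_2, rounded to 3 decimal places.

lx = nx/n0 = nx/200: 1, 0.52, 0.24, 0.09, 0.02, 0
lx·mx for x ≥ 2: 0.3168, 0.1449, 0.0538, 0 → sum = 0.5155
V_2 = 0.5155 / l_2 = 0.5155 / 0.24 = 2.147917… → 2.148

2.148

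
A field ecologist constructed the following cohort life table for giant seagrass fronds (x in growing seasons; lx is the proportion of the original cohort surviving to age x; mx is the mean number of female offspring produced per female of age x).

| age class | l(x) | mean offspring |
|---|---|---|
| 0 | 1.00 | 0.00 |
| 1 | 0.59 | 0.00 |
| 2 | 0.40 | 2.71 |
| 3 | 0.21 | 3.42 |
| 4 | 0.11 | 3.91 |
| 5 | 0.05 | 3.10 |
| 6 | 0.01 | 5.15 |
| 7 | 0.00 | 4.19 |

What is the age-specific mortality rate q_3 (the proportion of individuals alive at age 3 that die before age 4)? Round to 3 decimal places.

q_3 = (l_3 − l_4) / l_3 = (0.21 − 0.11) / 0.21
     = 0.1 / 0.21 = 0.47619… → 0.476

0.476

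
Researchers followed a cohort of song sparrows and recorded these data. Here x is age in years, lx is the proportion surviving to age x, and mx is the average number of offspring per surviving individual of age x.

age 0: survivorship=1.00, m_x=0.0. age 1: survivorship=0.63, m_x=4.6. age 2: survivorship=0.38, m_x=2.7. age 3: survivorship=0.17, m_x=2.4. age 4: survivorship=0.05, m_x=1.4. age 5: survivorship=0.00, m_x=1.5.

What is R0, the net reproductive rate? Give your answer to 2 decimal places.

lx·mx by age: 0, 2.898, 1.026, 0.408, 0.07, 0
R0 = Σ lx·mx = 4.402 → 4.40

4.40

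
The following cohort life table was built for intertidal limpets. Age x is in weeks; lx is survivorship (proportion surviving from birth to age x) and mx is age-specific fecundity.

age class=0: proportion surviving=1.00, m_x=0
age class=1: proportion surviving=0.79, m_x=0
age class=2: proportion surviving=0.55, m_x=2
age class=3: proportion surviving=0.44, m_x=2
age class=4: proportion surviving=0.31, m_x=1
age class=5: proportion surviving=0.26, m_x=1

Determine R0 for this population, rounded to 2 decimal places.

2.55

lx·mx by age: 0, 0, 1.1, 0.88, 0.31, 0.26
R0 = Σ lx·mx = 2.55 → 2.55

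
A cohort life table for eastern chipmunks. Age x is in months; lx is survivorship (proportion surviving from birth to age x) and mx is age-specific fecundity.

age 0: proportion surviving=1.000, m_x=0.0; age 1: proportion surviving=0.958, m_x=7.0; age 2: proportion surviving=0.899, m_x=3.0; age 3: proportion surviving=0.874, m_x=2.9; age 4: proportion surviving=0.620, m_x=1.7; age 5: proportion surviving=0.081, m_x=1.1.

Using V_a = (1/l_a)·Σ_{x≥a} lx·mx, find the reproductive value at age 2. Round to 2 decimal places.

lx·mx for x ≥ 2: 2.697, 2.5346, 1.054, 0.0891 → sum = 6.3747
V_2 = 6.3747 / l_2 = 6.3747 / 0.899 = 7.090879… → 7.09

7.09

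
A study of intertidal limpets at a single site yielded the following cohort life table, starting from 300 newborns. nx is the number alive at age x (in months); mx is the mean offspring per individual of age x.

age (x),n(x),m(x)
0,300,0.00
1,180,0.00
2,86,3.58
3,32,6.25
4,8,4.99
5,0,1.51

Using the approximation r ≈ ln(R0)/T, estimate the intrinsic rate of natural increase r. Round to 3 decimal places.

0.240

lx = nx/n0 = nx/300: 1, 0.6, 0.28667…, 0.10667…, 0.02667…, 0
R0 = Σ lx·mx = 0 + 0 + 1.02627… + 0.66667… + 0.13307… + 0 = 1.826…
Σ x·lx·mx = 4.5848…; T = 4.5848…/1.826… = 2.51084…
r ≈ ln(R0)/T = ln(1.826…)/2.51084… = 0.23981… → 0.240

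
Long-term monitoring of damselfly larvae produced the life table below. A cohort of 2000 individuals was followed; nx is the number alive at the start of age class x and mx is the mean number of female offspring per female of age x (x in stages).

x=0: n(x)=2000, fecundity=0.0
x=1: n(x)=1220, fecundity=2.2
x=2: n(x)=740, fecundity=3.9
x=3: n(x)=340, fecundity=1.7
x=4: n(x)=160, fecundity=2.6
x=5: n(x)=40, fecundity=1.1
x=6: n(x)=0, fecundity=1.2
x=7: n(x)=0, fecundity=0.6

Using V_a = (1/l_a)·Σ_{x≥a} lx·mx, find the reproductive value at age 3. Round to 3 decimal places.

3.053

lx = nx/n0 = nx/2000: 1, 0.61, 0.37, 0.17, 0.08, 0.02, 0, 0
lx·mx for x ≥ 3: 0.289, 0.208, 0.022, 0, 0 → sum = 0.519
V_3 = 0.519 / l_3 = 0.519 / 0.17 = 3.052941… → 3.053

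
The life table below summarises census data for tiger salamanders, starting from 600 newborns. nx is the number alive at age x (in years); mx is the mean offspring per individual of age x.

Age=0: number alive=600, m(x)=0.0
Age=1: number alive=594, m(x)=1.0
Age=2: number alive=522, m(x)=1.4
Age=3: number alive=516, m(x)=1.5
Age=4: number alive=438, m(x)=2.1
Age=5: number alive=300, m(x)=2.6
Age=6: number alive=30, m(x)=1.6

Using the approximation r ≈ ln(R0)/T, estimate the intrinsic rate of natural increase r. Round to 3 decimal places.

lx = nx/n0 = nx/600: 1, 0.99, 0.87, 0.86, 0.73, 0.5, 0.05
R0 = Σ lx·mx = 0 + 0.99 + 1.218 + 1.29 + 1.533 + 1.3 + 0.08 = 6.411
Σ x·lx·mx = 20.408; T = 20.408/6.411 = 3.18328…
r ≈ ln(R0)/T = ln(6.411)/3.18328… = 0.58368… → 0.584

0.584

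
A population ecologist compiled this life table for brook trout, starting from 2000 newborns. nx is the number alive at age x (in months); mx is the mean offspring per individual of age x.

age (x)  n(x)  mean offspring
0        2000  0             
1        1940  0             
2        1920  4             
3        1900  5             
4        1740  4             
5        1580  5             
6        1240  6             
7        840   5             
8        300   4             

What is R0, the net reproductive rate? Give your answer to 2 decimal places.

lx = nx/n0 = nx/2000: 1, 0.97, 0.96, 0.95, 0.87, 0.79, 0.62, 0.42, 0.15
lx·mx by age: 0, 0, 3.84, 4.75, 3.48, 3.95, 3.72, 2.1, 0.6
R0 = Σ lx·mx = 22.44 → 22.44

22.44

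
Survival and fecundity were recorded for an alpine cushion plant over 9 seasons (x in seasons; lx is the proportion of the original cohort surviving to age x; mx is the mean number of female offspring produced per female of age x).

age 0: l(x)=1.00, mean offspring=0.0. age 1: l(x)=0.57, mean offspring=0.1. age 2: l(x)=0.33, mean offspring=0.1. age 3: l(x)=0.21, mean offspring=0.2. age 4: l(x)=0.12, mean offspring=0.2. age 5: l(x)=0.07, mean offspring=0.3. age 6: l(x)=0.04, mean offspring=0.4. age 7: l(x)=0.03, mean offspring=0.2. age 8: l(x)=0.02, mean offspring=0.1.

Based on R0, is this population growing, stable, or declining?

R0 = Σ lx·mx = 0 + 0.057 + 0.033 + 0.042 + 0.024 + 0.021 + 0.016 + 0.006 + 0.002 = 0.201
R0 < 1, so the population is declining.

declining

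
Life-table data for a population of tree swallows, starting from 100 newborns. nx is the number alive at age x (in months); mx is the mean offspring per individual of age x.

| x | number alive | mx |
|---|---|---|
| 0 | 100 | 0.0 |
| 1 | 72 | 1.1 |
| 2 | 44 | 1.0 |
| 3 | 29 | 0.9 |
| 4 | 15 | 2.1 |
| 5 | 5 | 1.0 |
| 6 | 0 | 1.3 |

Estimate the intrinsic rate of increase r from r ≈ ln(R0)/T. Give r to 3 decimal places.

0.290

lx = nx/n0 = nx/100: 1, 0.72, 0.44, 0.29, 0.15, 0.05, 0
R0 = Σ lx·mx = 0 + 0.792 + 0.44 + 0.261 + 0.315 + 0.05 + 0 = 1.858
Σ x·lx·mx = 3.965; T = 3.965/1.858 = 2.13402…
r ≈ ln(R0)/T = ln(1.858)/2.13402… = 0.2903… → 0.290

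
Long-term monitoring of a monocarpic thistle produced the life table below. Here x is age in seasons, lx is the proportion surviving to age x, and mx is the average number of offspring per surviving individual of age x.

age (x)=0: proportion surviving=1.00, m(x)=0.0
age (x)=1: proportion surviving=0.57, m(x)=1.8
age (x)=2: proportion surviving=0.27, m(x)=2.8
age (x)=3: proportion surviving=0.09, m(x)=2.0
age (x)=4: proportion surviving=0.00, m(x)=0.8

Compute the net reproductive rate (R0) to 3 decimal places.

1.962

lx·mx by age: 0, 1.026, 0.756, 0.18, 0
R0 = Σ lx·mx = 1.962 → 1.962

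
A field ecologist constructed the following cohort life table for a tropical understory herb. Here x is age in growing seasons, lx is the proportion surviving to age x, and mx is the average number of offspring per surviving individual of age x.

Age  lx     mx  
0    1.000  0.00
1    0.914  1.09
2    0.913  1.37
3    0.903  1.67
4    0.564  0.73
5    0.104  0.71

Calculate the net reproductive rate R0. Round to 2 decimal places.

lx·mx by age: 0, 0.99626, 1.25081, 1.50801, 0.41172, 0.07384
R0 = Σ lx·mx = 4.24064 → 4.24

4.24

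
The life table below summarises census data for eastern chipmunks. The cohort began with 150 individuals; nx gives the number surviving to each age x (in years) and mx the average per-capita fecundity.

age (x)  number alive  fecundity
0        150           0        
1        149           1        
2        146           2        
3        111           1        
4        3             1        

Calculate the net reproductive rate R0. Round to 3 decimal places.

lx = nx/n0 = nx/150: 1, 0.99333…, 0.97333…, 0.74, 0.02
lx·mx by age: 0, 0.993333…, 1.946667…, 0.74, 0.02
R0 = Σ lx·mx = 3.7… → 3.700

3.700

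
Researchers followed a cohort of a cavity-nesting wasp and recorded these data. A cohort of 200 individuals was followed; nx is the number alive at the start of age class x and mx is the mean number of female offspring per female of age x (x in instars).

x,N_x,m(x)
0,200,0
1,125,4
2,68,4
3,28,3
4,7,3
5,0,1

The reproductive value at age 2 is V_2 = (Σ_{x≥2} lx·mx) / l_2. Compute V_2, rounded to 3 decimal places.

5.544

lx = nx/n0 = nx/200: 1, 0.625, 0.34, 0.14, 0.035, 0
lx·mx for x ≥ 2: 1.36, 0.42, 0.105, 0 → sum = 1.885
V_2 = 1.885 / l_2 = 1.885 / 0.34 = 5.544118… → 5.544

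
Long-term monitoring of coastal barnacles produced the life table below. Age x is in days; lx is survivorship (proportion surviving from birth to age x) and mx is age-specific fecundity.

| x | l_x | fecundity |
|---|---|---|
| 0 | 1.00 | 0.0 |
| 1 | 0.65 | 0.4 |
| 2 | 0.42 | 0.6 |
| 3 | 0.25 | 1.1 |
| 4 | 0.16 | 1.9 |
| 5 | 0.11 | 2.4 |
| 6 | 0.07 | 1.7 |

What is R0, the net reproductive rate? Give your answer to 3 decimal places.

1.474

lx·mx by age: 0, 0.26, 0.252, 0.275, 0.304, 0.264, 0.119
R0 = Σ lx·mx = 1.474 → 1.474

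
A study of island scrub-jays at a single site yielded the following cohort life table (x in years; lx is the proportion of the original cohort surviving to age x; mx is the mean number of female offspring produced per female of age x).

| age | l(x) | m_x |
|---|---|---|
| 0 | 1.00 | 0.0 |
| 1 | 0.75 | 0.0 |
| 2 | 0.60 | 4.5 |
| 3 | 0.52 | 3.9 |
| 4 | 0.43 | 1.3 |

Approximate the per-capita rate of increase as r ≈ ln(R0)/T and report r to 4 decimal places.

R0 = Σ lx·mx = 0 + 0 + 2.7 + 2.028 + 0.559 = 5.287
Σ x·lx·mx = 13.72; T = 13.72/5.287 = 2.59504…
r ≈ ln(R0)/T = ln(5.287)/2.59504… = 0.641704… → 0.6417

0.6417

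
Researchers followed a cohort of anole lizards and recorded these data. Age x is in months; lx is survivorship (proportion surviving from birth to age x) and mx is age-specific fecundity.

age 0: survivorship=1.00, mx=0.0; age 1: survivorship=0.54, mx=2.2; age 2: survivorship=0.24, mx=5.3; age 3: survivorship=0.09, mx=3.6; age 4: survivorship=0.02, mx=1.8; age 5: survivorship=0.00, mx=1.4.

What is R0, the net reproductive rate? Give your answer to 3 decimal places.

lx·mx by age: 0, 1.188, 1.272, 0.324, 0.036, 0
R0 = Σ lx·mx = 2.82 → 2.820

2.820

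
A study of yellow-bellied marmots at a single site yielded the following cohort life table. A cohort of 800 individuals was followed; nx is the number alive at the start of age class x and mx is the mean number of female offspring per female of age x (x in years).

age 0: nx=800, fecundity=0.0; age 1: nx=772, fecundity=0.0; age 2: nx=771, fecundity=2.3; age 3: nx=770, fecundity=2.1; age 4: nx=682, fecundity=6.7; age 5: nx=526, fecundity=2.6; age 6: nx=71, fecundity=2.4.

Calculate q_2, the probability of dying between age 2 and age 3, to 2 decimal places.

0.00

lx = nx/n0 = nx/800: 1, 0.965, 0.96375, 0.9625, 0.8525, 0.6575, 0.08875
q_2 = (l_2 − l_3) / l_2 = (0.96375 − 0.9625) / 0.96375
     = 0.00125 / 0.96375 = 0.001297… → 0.00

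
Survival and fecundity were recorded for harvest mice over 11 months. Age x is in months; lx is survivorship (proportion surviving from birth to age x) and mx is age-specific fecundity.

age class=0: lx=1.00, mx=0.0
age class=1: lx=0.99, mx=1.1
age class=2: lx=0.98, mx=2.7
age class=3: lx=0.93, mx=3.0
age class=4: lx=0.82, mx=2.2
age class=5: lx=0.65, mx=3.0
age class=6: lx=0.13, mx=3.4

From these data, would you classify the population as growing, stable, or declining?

growing

R0 = Σ lx·mx = 0 + 1.089 + 2.646 + 2.79 + 1.804 + 1.95 + 0.442 = 10.721
R0 > 1, so the population is growing.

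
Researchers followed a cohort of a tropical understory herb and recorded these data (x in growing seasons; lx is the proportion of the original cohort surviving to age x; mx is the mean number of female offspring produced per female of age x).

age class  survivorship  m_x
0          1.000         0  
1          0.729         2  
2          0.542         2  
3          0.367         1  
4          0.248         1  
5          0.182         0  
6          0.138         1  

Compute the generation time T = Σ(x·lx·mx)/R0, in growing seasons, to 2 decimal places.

1.99

lx·mx: 0, 1.458, 1.084, 0.367, 0.248, 0, 0.138 → R0 = 3.295
x·lx·mx: 0, 1.458, 2.168, 1.101, 0.992, 0, 0.828 → Σ = 6.547
T = 6.547 / 3.295 = 1.98695… → 1.99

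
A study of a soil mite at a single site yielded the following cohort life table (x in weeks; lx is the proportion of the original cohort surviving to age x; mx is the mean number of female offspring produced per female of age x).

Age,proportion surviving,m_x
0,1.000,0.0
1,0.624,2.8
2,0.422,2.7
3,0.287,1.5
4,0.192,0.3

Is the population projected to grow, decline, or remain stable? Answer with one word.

growing

R0 = Σ lx·mx = 0 + 1.7472 + 1.1394 + 0.4305 + 0.0576 = 3.3747
R0 > 1, so the population is growing.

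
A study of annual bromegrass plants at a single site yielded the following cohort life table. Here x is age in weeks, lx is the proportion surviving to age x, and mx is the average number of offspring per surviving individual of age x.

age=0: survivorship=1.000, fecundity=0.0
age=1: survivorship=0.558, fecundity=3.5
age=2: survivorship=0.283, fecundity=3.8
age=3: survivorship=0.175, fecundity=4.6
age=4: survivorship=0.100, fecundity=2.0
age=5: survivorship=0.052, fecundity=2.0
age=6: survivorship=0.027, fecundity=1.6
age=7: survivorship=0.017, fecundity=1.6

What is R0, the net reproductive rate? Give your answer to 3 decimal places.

lx·mx by age: 0, 1.953, 1.0754, 0.805, 0.2, 0.104, 0.0432, 0.0272
R0 = Σ lx·mx = 4.2078 → 4.208

4.208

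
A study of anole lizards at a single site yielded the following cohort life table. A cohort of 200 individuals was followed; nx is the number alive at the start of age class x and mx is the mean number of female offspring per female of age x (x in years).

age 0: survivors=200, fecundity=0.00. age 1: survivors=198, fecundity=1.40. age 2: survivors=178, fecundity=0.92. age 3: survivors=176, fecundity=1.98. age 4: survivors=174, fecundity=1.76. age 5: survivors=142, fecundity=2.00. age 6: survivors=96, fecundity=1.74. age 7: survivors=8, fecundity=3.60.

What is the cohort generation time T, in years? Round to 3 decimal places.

lx = nx/n0 = nx/200: 1, 0.99, 0.89, 0.88, 0.87, 0.71, 0.48, 0.04
lx·mx: 0, 1.386, 0.8188, 1.7424, 1.5312, 1.42, 0.8352, 0.144 → R0 = 7.8776
x·lx·mx: 0, 1.386, 1.6376, 5.2272, 6.1248, 7.1, 5.0112, 1.008 → Σ = 27.4948
T = 27.4948 / 7.8776 = 3.490251… → 3.490

3.490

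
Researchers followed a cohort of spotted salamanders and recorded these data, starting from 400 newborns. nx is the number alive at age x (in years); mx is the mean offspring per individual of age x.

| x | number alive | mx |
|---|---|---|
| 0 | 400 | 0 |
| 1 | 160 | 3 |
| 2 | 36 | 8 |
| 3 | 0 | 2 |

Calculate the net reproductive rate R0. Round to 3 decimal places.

1.920

lx = nx/n0 = nx/400: 1, 0.4, 0.09, 0
lx·mx by age: 0, 1.2, 0.72, 0
R0 = Σ lx·mx = 1.92 → 1.920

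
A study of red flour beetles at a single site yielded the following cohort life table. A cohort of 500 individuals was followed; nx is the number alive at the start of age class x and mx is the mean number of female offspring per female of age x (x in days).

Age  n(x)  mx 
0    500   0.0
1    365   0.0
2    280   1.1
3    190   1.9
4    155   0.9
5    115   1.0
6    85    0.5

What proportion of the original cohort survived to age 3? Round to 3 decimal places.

l_3 = n_3/n_0 = 190/500 = 0.38 → 0.380

0.380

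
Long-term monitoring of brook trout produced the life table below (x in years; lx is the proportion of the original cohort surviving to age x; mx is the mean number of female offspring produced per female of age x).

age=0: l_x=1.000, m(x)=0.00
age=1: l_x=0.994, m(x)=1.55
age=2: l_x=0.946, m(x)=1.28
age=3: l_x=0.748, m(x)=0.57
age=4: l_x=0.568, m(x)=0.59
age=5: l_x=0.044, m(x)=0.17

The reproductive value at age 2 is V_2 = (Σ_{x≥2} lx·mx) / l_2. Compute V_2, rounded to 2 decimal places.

lx·mx for x ≥ 2: 1.21088, 0.42636, 0.33512, 0.00748 → sum = 1.97984
V_2 = 1.97984 / l_2 = 1.97984 / 0.946 = 2.092854… → 2.09

2.09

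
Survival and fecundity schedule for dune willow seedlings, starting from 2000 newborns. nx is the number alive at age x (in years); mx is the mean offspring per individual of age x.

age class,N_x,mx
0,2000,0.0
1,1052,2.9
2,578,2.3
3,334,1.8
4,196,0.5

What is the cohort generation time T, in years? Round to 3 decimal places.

1.556

lx = nx/n0 = nx/2000: 1, 0.526, 0.289, 0.167, 0.098
lx·mx: 0, 1.5254, 0.6647, 0.3006, 0.049 → R0 = 2.5397
x·lx·mx: 0, 1.5254, 1.3294, 0.9018, 0.196 → Σ = 3.9526
T = 3.9526 / 2.5397 = 1.556326… → 1.556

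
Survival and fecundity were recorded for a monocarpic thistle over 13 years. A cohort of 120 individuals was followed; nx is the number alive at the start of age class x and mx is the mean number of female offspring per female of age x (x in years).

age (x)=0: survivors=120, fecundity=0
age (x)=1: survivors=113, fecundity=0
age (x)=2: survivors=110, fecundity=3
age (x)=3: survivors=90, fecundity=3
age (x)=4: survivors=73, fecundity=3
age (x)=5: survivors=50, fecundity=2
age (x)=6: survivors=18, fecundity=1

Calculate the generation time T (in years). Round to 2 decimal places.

3.15

lx = nx/n0 = nx/120: 1, 0.94167…, 0.91667…, 0.75, 0.60833…, 0.41667…, 0.15
lx·mx: 0, 0, 2.75…, 2.25, 1.825…, 0.833333…, 0.15 → R0 = 7.808333…
x·lx·mx: 0, 0, 5.5…, 6.75, 7.3…, 4.166667…, 0.9 → Σ = 24.616667…
T = 24.616667… / 7.808333… = 3.152615… → 3.15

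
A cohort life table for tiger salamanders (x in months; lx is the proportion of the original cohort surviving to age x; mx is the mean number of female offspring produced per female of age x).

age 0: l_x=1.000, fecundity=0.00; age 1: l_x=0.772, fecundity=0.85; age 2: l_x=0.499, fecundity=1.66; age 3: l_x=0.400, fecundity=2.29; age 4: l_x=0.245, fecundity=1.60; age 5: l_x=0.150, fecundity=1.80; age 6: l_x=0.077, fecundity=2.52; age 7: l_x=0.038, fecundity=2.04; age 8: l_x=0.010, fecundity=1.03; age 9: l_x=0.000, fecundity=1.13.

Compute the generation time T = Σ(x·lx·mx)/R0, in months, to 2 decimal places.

2.92

lx·mx: 0, 0.6562, 0.82834, 0.916, 0.392, 0.27, 0.19404, 0.07752, 0.0103, 0 → R0 = 3.3444
x·lx·mx: 0, 0.6562, 1.65668, 2.748, 1.568, 1.35, 1.16424, 0.54264, 0.0824, 0 → Σ = 9.76816
T = 9.76816 / 3.3444 = 2.920751… → 2.92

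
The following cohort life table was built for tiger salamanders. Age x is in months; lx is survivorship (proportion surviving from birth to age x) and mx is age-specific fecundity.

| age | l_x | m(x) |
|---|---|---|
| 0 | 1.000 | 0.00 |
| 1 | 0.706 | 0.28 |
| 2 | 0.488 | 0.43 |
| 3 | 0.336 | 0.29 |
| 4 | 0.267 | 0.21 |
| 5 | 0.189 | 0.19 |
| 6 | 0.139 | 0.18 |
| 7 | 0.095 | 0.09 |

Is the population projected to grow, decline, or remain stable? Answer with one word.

declining

R0 = Σ lx·mx = 0 + 0.19768 + 0.20984 + 0.09744 + 0.05607 + 0.03591 + 0.02502 + 0.00855 = 0.63051
R0 < 1, so the population is declining.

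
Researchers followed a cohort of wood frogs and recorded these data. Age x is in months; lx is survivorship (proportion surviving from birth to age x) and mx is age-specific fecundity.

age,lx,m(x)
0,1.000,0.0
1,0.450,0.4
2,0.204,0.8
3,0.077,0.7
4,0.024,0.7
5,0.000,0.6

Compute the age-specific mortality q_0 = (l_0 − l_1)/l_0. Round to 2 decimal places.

0.55

q_0 = (l_0 − l_1) / l_0 = (1 − 0.45) / 1
     = 0.55 / 1 = 0.55 → 0.55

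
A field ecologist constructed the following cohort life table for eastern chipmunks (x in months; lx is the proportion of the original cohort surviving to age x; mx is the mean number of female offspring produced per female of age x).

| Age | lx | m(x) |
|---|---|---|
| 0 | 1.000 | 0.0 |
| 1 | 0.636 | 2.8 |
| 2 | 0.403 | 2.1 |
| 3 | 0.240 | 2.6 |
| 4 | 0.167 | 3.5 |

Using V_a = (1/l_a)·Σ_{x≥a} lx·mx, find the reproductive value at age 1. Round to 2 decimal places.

lx·mx for x ≥ 1: 1.7808, 0.8463, 0.624, 0.5845 → sum = 3.8356
V_1 = 3.8356 / l_1 = 3.8356 / 0.636 = 6.030818… → 6.03

6.03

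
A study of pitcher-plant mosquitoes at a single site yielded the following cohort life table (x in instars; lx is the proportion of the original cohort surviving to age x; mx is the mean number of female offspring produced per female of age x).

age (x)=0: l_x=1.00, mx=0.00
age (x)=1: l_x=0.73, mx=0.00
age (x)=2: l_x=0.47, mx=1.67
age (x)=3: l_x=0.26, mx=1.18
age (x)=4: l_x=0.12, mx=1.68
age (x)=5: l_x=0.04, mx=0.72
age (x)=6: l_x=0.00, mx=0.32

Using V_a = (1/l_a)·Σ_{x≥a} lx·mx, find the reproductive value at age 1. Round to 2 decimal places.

1.81

lx·mx for x ≥ 1: 0, 0.7849, 0.3068, 0.2016, 0.0288, 0 → sum = 1.3221
V_1 = 1.3221 / l_1 = 1.3221 / 0.73 = 1.811096… → 1.81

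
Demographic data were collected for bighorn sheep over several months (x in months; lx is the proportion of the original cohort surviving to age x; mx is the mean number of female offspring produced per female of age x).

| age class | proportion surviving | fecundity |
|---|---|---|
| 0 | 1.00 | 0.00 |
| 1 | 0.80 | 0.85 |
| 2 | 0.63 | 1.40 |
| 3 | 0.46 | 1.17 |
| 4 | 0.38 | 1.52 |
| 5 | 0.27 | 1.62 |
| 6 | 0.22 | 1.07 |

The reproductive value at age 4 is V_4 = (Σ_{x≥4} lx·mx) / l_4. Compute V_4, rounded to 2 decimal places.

lx·mx for x ≥ 4: 0.5776, 0.4374, 0.2354 → sum = 1.2504
V_4 = 1.2504 / l_4 = 1.2504 / 0.38 = 3.290526… → 3.29

3.29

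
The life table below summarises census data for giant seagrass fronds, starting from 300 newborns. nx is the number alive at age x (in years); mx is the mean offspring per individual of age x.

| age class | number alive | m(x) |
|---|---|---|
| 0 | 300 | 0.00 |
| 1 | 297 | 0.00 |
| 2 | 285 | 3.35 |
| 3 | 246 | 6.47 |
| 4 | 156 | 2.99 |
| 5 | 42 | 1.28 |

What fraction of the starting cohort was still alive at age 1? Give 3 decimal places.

0.990

l_1 = n_1/n_0 = 297/300 = 0.99 → 0.990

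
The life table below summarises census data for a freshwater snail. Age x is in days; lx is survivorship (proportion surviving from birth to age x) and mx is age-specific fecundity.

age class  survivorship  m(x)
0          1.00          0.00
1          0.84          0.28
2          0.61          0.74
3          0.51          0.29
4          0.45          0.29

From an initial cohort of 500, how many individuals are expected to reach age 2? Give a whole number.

305

Expected survivors = N0 · l_2 = 500 × 0.61 = 305 → 305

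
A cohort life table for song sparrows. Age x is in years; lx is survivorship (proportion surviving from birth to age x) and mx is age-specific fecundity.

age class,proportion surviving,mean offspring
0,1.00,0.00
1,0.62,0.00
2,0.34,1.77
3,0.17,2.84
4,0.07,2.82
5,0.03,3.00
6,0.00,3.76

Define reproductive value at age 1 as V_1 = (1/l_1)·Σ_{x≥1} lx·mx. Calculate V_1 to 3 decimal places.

2.213

lx·mx for x ≥ 1: 0, 0.6018, 0.4828, 0.1974, 0.09, 0 → sum = 1.372
V_1 = 1.372 / l_1 = 1.372 / 0.62 = 2.212903… → 2.213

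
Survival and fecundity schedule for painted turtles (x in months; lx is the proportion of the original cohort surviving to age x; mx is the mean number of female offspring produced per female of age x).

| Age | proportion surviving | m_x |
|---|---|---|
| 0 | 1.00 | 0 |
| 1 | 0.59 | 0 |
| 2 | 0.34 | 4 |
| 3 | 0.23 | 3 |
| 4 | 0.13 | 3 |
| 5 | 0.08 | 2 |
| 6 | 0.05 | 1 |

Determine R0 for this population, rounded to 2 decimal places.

2.65

lx·mx by age: 0, 0, 1.36, 0.69, 0.39, 0.16, 0.05
R0 = Σ lx·mx = 2.65 → 2.65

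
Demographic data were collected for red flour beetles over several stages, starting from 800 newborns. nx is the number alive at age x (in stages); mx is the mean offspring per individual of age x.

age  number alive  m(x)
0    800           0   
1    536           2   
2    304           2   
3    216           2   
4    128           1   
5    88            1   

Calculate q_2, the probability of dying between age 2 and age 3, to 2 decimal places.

0.29

lx = nx/n0 = nx/800: 1, 0.67, 0.38, 0.27, 0.16, 0.11
q_2 = (l_2 − l_3) / l_2 = (0.38 − 0.27) / 0.38
     = 0.11 / 0.38 = 0.289474… → 0.29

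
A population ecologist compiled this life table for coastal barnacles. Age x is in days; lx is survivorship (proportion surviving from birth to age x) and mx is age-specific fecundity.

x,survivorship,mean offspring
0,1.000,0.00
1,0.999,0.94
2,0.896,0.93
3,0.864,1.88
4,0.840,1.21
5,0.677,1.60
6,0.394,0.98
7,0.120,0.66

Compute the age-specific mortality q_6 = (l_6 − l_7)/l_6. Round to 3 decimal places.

0.695

q_6 = (l_6 − l_7) / l_6 = (0.394 − 0.12) / 0.394
     = 0.274 / 0.394 = 0.695431… → 0.695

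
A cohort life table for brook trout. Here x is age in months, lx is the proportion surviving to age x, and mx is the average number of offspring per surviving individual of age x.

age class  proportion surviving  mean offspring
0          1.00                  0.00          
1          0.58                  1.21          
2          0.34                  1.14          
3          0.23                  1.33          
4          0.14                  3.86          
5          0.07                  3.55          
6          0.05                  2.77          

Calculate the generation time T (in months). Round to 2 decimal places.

lx·mx: 0, 0.7018, 0.3876, 0.3059, 0.5404, 0.2485, 0.1385 → R0 = 2.3227
x·lx·mx: 0, 0.7018, 0.7752, 0.9177, 2.1616, 1.2425, 0.831 → Σ = 6.6298
T = 6.6298 / 2.3227 = 2.854351… → 2.85

2.85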